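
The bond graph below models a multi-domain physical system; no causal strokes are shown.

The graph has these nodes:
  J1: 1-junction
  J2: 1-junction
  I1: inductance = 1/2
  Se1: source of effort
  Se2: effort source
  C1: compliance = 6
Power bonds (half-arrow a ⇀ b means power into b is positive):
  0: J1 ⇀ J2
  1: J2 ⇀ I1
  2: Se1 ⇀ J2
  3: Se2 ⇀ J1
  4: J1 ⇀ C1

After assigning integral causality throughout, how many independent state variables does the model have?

bond 2 |J2  (source Se1 imposes e)
bond 3 |J1  (Se2 fixes effort; stroke away)
bond 1 |I1  (I1 integral (f out))
bond 0 |J2  (1-jn J2 has f-setter on 1)
bond 4 |J1  (J1: bond 0 brought flow, rest push out)

2  (C1, I1 all integral)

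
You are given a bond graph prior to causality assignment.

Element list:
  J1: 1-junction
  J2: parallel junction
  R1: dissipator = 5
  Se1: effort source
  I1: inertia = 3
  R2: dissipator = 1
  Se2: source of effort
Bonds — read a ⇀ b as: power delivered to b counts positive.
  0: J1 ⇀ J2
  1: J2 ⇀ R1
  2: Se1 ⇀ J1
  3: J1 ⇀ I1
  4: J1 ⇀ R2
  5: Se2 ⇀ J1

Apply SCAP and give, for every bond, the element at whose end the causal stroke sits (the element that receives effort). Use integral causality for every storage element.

β2 stroke→J1  (Se1: effort source, stroke at far end)
β5 stroke→J1  (Se2 fixes effort; stroke away)
β3 stroke→I1  (I1 outputs flow p/I1)
β0 stroke→J1  (1-jn J1 has f-setter on 3)
β4 stroke→J1  (J1: bond 3 brought flow, rest push out)
β1 stroke→J2  (only one effort-in slot at J2)

b0 stroke→J1
b1 stroke→J2
b2 stroke→J1
b3 stroke→I1
b4 stroke→J1
b5 stroke→J1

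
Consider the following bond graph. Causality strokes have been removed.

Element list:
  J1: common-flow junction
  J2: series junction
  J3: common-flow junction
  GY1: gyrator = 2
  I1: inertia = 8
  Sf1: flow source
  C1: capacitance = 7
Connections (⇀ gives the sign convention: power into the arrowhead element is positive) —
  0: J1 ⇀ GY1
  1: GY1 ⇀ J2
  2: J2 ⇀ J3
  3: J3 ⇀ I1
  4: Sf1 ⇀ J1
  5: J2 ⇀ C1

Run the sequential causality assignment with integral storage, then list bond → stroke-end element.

β0 stroke at J1
β1 stroke at J2
β2 stroke at J3
β3 stroke at I1
β4 stroke at Sf1
β5 stroke at J2

β4 stroke→Sf1  (Sf1: flow source, stroke at near end)
β0 stroke→J1  (1-jn J1 has f-setter on 4)
β1 stroke→J2  (GY GY1: same side as bond 0)
β3 stroke→I1  (I1 outputs flow p/I1)
β2 stroke→J3  (1-jn J3 has f-setter on 3)
β5 stroke→J2  (J2 flow already set via bond 2)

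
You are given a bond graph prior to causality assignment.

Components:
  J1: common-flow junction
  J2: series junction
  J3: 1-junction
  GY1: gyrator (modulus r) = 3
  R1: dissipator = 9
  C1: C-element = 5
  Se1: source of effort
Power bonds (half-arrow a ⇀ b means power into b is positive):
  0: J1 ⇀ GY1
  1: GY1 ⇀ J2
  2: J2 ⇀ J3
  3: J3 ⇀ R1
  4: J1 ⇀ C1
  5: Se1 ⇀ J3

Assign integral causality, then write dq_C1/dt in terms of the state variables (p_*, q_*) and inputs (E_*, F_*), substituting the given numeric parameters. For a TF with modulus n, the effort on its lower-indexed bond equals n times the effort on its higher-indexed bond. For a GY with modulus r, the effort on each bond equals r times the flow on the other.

β5 |J3  (Se1 fixes effort; stroke away)
β4 |J1  (C1: C, integral causality)
β0 |GY1  (only one flow-in slot at J1)
β1 |GY1  (through GY1, causality inverts; strokes same side of GY1)
β2 |J2  (1-jn J2 has f-setter on 1)
β3 |J3  (J3: bond 2 brought flow, rest push out)

dq_C1/dt = -E_Se1/3 - q_C1/5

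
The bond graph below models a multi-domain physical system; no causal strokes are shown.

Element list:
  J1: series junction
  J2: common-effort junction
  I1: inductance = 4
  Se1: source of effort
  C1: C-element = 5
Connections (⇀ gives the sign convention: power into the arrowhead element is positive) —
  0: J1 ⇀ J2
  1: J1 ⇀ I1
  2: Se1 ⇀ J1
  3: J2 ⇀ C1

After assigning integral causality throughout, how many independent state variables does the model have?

2  (C1, I1 all integral)

bond 2 |J1  (source Se1 imposes e)
bond 1 |I1  (I1 outputs flow p/I1)
bond 0 |J1  (J1: bond 1 brought flow, rest push out)
bond 3 |J2  (closing 0-jn rule on J2)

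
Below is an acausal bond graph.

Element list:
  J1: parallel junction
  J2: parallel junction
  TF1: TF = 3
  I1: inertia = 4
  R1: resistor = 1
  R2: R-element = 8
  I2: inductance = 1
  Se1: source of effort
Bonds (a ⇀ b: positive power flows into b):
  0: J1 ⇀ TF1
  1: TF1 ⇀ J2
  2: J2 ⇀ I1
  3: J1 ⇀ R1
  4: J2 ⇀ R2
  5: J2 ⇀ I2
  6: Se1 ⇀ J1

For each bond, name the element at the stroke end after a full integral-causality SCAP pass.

#0 |TF1
#1 |J2
#2 |I1
#3 |R1
#4 |R2
#5 |I2
#6 |J1

b6 stroke→J1  (Se1 fixes effort; stroke away)
b0 stroke→TF1  (J1 effort already set via bond 6)
b3 stroke→R1  (J1 effort already set via bond 6)
b1 stroke→J2  (TF TF1: opposite of bond 0)
b2 stroke→I1  (common-e at J2 fixed by 1)
b4 stroke→R2  (0-jn J2 has e-setter on 1)
b5 stroke→I2  (0-jn J2 has e-setter on 1)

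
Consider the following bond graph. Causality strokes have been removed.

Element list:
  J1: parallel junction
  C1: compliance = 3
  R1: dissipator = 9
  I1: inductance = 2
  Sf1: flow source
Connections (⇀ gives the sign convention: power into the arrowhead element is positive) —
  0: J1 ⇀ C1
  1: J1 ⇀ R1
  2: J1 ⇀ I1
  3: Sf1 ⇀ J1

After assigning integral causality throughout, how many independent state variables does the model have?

2  (C1, I1 all integral)

b3 →Sf1  (Sf1 (Sf) sets flow on bond)
b0 →J1  (prefer integral on C1)
b1 →R1  (0-jn J1 has e-setter on 0)
b2 →I1  (common-e at J1 fixed by 0)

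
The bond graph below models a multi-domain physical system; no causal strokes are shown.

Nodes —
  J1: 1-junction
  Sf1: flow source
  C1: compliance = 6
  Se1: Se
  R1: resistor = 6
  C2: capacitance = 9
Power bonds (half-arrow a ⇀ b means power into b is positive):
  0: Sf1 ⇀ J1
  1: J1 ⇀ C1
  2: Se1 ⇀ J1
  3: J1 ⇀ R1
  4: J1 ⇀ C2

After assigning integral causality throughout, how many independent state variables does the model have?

bond 0 stroke→Sf1  (source Sf1 imposes f)
bond 2 stroke→J1  (Se1 fixes effort; stroke away)
bond 1 stroke→J1  (J1 flow already set via bond 0)
bond 3 stroke→J1  (J1 flow already set via bond 0)
bond 4 stroke→J1  (common-f at J1 fixed by 0)

2  (C1, C2 all integral)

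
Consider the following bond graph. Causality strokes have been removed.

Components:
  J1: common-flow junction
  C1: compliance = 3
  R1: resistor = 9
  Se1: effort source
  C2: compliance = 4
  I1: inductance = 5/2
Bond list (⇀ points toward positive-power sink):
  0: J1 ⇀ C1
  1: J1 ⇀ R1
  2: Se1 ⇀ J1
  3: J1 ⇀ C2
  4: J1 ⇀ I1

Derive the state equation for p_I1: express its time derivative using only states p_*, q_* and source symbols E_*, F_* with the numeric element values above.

β2 |J1  (source Se1 imposes e)
β0 |J1  (C1: C, integral causality)
β3 |J1  (C2 integral (e out))
β4 |I1  (I1 outputs flow p/I1)
β1 |J1  (J1: bond 4 brought flow, rest push out)

dp_I1/dt = E_Se1 - 18*p_I1/5 - q_C1/3 - q_C2/4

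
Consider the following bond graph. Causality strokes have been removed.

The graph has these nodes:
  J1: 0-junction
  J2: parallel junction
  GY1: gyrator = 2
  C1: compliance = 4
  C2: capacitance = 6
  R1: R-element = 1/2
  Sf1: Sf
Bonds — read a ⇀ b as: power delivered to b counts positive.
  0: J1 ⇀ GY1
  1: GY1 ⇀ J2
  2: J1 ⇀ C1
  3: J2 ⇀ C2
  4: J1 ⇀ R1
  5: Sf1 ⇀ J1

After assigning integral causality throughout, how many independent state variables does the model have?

2  (C1, C2 all integral)

bond 5 stroke at Sf1  (source Sf1 imposes f)
bond 2 stroke at J1  (prefer integral on C1)
bond 0 stroke at GY1  (J1: bond 2 brought effort, rest push out)
bond 4 stroke at R1  (0-jn J1 has e-setter on 2)
bond 1 stroke at GY1  (GY1 both-in/both-out from 0)
bond 3 stroke at J2  (J2 needs exactly one e-in)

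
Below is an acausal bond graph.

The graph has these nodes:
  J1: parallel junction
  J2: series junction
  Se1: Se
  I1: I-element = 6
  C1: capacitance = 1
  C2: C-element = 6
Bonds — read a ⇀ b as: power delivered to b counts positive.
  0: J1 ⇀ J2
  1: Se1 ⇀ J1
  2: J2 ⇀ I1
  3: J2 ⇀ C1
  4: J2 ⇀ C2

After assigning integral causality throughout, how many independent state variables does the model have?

#1 |J1  (Se1 (Se) sets effort on bond)
#0 |J2  (J1 effort already set via bond 1)
#2 |I1  (I1 integral (f out))
#3 |J2  (J2: bond 2 brought flow, rest push out)
#4 |J2  (J2 flow already set via bond 2)

3  (C1, C2, I1 all integral)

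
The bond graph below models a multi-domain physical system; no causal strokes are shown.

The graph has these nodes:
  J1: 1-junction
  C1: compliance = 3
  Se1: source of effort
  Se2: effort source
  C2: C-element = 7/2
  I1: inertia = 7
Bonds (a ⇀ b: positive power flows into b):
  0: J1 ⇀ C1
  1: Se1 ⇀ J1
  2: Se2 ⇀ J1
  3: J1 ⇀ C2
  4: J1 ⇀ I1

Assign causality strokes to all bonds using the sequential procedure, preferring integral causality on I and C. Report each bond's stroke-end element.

β1 stroke→J1  (Se1 fixes effort; stroke away)
β2 stroke→J1  (Se2: effort source, stroke at far end)
β0 stroke→J1  (C1: C, integral causality)
β3 stroke→J1  (C2 outputs effort q/C2)
β4 stroke→I1  (only one flow-in slot at J1)

#0 stroke at J1
#1 stroke at J1
#2 stroke at J1
#3 stroke at J1
#4 stroke at I1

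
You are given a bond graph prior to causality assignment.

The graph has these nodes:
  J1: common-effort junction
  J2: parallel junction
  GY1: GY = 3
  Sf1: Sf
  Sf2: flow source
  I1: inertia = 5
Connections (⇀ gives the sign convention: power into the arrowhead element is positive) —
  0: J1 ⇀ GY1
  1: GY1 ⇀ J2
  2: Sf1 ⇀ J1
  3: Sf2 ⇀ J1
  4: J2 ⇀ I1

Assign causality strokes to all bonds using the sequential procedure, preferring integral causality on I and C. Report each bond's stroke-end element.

b0 |J1
b1 |J2
b2 |Sf1
b3 |Sf2
b4 |I1

#2 stroke at Sf1  (Sf1: flow source, stroke at near end)
#3 stroke at Sf2  (Sf2 fixes flow; stroke at Sf2)
#0 stroke at J1  (closing 0-jn rule on J1)
#1 stroke at J2  (GY GY1: same side as bond 0)
#4 stroke at I1  (J2 effort already set via bond 1)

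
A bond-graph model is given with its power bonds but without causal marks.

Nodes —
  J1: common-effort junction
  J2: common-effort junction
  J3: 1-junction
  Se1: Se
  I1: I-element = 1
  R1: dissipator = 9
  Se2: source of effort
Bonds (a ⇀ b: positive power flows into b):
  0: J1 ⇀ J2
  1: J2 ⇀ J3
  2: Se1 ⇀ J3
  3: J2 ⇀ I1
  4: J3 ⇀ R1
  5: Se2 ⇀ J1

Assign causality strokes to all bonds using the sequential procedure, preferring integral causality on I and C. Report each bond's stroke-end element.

#2 stroke→J3  (Se1 (Se) sets effort on bond)
#5 stroke→J1  (Se2 fixes effort; stroke away)
#0 stroke→J2  (common-e at J1 fixed by 5)
#1 stroke→J3  (common-e at J2 fixed by 0)
#3 stroke→I1  (J2: bond 0 brought effort, rest push out)
#4 stroke→R1  (J3: last free bond brings flow in)

bond 0 stroke at J2
bond 1 stroke at J3
bond 2 stroke at J3
bond 3 stroke at I1
bond 4 stroke at R1
bond 5 stroke at J1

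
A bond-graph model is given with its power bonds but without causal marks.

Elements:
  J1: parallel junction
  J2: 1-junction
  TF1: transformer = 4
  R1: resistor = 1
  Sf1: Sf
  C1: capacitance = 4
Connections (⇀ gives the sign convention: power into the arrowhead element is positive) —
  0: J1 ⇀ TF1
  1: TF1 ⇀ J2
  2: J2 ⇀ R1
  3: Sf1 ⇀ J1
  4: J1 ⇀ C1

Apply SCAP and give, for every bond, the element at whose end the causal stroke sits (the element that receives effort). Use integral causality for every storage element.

bond 3 stroke at Sf1  (source Sf1 imposes f)
bond 4 stroke at J1  (C1: C, integral causality)
bond 0 stroke at TF1  (J1: bond 4 brought effort, rest push out)
bond 1 stroke at J2  (TF TF1: opposite of bond 0)
bond 2 stroke at R1  (closing 1-jn rule on J2)

β0 |TF1
β1 |J2
β2 |R1
β3 |Sf1
β4 |J1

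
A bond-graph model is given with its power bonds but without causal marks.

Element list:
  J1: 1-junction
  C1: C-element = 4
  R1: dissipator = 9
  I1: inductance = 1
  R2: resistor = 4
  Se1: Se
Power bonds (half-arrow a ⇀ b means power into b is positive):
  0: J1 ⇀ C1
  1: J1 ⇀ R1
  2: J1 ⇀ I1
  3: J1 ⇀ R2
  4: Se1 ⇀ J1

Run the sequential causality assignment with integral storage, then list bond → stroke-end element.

#4 |J1  (Se1 fixes effort; stroke away)
#0 |J1  (C1: C, integral causality)
#2 |I1  (I1 integral (f out))
#1 |J1  (1-jn J1 has f-setter on 2)
#3 |J1  (common-f at J1 fixed by 2)

bond 0 stroke at J1
bond 1 stroke at J1
bond 2 stroke at I1
bond 3 stroke at J1
bond 4 stroke at J1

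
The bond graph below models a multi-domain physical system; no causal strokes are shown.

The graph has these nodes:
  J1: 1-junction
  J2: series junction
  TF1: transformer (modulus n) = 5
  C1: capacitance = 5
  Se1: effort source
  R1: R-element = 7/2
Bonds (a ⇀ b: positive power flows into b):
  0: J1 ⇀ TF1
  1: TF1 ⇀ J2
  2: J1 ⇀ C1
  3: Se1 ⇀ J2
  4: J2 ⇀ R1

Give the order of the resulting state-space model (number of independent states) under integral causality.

β3 |J2  (Se1: effort source, stroke at far end)
β2 |J1  (C1: C, integral causality)
β0 |TF1  (J1: last free bond brings flow in)
β1 |J2  (TF1: transformer flips bond 0)
β4 |R1  (closing 1-jn rule on J2)

1  (C1 all integral)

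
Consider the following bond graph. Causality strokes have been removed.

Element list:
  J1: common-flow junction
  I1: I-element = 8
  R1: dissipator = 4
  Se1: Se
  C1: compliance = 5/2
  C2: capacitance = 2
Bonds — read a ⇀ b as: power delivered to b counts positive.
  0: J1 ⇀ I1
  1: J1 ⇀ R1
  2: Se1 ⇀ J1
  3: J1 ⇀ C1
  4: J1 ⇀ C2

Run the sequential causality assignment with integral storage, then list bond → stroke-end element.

#2 stroke at J1  (Se1 fixes effort; stroke away)
#0 stroke at I1  (I1 integral (f out))
#1 stroke at J1  (J1: bond 0 brought flow, rest push out)
#3 stroke at J1  (1-jn J1 has f-setter on 0)
#4 stroke at J1  (common-f at J1 fixed by 0)

bond 0 stroke at I1
bond 1 stroke at J1
bond 2 stroke at J1
bond 3 stroke at J1
bond 4 stroke at J1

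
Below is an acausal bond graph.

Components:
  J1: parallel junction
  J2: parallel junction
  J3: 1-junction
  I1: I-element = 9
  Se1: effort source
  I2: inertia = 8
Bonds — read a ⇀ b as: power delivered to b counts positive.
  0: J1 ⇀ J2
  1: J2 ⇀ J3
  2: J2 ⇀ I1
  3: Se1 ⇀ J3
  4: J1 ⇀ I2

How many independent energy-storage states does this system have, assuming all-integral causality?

#3 →J3  (Se1: effort source, stroke at far end)
#1 →J2  (closing 1-jn rule on J3)
#0 →J1  (J2 effort already set via bond 1)
#2 →I1  (common-e at J2 fixed by 1)
#4 →I2  (J1: bond 0 brought effort, rest push out)

2  (I1, I2 all integral)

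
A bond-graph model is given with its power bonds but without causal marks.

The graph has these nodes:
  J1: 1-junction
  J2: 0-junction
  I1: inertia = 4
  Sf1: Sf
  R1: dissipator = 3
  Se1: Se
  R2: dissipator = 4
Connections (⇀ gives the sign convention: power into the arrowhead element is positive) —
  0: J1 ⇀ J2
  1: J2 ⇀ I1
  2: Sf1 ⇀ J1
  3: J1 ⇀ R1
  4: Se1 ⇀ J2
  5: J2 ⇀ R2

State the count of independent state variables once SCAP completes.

β2 stroke at Sf1  (Sf1 fixes flow; stroke at Sf1)
β4 stroke at J2  (source Se1 imposes e)
β0 stroke at J1  (J1: bond 2 brought flow, rest push out)
β3 stroke at J1  (common-f at J1 fixed by 2)
β1 stroke at I1  (J2 effort already set via bond 4)
β5 stroke at R2  (common-e at J2 fixed by 4)

1  (I1 all integral)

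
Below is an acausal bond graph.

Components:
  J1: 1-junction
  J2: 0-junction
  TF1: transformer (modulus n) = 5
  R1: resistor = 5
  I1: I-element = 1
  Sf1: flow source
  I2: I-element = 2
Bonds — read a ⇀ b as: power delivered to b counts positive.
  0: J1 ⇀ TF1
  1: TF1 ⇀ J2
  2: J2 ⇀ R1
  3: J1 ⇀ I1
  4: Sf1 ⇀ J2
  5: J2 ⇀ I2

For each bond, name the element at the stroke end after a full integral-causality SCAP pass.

#0 |J1
#1 |TF1
#2 |J2
#3 |I1
#4 |Sf1
#5 |I2

bond 4 stroke→Sf1  (Sf1 (Sf) sets flow on bond)
bond 3 stroke→I1  (I1 outputs flow p/I1)
bond 0 stroke→J1  (1-jn J1 has f-setter on 3)
bond 1 stroke→TF1  (TF1: transformer flips bond 0)
bond 5 stroke→I2  (I2: I, integral causality)
bond 2 stroke→J2  (J2: last free bond brings effort in)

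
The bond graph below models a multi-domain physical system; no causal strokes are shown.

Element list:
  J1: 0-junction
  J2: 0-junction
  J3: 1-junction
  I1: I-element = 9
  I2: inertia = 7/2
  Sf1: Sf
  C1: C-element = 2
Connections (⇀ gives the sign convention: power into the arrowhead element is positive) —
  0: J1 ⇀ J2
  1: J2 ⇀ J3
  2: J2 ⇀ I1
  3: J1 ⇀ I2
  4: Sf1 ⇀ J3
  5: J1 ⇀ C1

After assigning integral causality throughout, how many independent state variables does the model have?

3  (C1, I1, I2 all integral)

b4 →Sf1  (Sf1 (Sf) sets flow on bond)
b1 →J3  (J3 flow already set via bond 4)
b2 →I1  (I1 outputs flow p/I1)
b0 →J2  (closing 0-jn rule on J2)
b3 →I2  (I2 integral (f out))
b5 →J1  (J1 needs exactly one e-in)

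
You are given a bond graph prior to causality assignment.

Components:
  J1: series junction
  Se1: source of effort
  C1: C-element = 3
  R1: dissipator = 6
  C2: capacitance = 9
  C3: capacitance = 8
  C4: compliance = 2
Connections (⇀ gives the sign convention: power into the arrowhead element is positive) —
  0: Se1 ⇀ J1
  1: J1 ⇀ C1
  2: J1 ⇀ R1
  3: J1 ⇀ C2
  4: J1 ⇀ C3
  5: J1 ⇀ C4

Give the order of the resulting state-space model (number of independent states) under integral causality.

#0 |J1  (Se1: effort source, stroke at far end)
#1 |J1  (C1: C, integral causality)
#3 |J1  (C2: C, integral causality)
#4 |J1  (C3 integral (e out))
#5 |J1  (C4 outputs effort q/C4)
#2 |R1  (only one flow-in slot at J1)

4  (C1, C2, C3, C4 all integral)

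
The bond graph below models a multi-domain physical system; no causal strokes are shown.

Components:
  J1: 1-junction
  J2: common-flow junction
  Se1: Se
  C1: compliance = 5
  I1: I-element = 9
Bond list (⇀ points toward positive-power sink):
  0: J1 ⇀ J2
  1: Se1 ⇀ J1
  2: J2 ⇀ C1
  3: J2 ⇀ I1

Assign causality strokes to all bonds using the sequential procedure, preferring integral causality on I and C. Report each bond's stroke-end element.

β1 |J1  (Se1: effort source, stroke at far end)
β0 |J2  (only one flow-in slot at J1)
β2 |J2  (C1 outputs effort q/C1)
β3 |I1  (closing 1-jn rule on J2)

b0 stroke→J2
b1 stroke→J1
b2 stroke→J2
b3 stroke→I1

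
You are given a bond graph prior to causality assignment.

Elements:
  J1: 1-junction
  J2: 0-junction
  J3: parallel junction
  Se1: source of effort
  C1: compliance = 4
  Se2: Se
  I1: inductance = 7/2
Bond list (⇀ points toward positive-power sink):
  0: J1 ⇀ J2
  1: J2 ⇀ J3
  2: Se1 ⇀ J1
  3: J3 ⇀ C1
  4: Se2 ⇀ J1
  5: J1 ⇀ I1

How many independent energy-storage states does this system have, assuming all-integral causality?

bond 2 stroke→J1  (Se1 (Se) sets effort on bond)
bond 4 stroke→J1  (Se2 (Se) sets effort on bond)
bond 3 stroke→J3  (prefer integral on C1)
bond 1 stroke→J2  (J3: bond 3 brought effort, rest push out)
bond 0 stroke→J1  (common-e at J2 fixed by 1)
bond 5 stroke→I1  (only one flow-in slot at J1)

2  (C1, I1 all integral)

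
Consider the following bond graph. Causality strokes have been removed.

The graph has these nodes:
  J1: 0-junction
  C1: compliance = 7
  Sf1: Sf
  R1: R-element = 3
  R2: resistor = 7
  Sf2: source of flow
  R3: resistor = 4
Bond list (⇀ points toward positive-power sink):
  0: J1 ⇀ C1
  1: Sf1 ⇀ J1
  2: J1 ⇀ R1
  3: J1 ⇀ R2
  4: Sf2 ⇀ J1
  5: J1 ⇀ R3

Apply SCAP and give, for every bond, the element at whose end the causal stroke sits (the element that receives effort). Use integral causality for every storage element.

b0 stroke at J1
b1 stroke at Sf1
b2 stroke at R1
b3 stroke at R2
b4 stroke at Sf2
b5 stroke at R3

#1 →Sf1  (source Sf1 imposes f)
#4 →Sf2  (source Sf2 imposes f)
#0 →J1  (C1: C, integral causality)
#2 →R1  (J1 effort already set via bond 0)
#3 →R2  (J1 effort already set via bond 0)
#5 →R3  (0-jn J1 has e-setter on 0)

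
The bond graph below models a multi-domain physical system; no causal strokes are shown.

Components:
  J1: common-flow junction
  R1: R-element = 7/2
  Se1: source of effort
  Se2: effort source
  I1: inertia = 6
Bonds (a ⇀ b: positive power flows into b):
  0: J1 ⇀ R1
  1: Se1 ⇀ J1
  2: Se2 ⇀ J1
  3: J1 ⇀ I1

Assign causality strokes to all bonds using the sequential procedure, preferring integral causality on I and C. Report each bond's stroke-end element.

#0 stroke at J1
#1 stroke at J1
#2 stroke at J1
#3 stroke at I1

β1 stroke at J1  (Se1 fixes effort; stroke away)
β2 stroke at J1  (Se2 fixes effort; stroke away)
β3 stroke at I1  (I1 outputs flow p/I1)
β0 stroke at J1  (J1 flow already set via bond 3)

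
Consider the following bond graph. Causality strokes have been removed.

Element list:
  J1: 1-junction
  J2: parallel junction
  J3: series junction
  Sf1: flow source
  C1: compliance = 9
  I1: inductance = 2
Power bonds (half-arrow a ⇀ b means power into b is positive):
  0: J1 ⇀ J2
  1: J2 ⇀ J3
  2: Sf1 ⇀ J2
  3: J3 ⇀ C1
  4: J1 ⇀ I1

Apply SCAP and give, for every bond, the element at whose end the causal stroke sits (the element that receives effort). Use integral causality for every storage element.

b2 |Sf1  (Sf1: flow source, stroke at near end)
b3 |J3  (C1 outputs effort q/C1)
b1 |J2  (only one flow-in slot at J3)
b0 |J1  (0-jn J2 has e-setter on 1)
b4 |I1  (closing 1-jn rule on J1)

b0 stroke at J1
b1 stroke at J2
b2 stroke at Sf1
b3 stroke at J3
b4 stroke at I1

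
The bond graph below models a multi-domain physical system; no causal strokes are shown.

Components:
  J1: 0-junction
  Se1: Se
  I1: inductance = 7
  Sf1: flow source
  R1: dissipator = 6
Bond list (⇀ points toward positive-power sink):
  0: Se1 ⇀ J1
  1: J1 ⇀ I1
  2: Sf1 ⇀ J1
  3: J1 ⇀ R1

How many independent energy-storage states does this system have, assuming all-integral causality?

β0 →J1  (Se1 fixes effort; stroke away)
β2 →Sf1  (Sf1: flow source, stroke at near end)
β1 →I1  (J1: bond 0 brought effort, rest push out)
β3 →R1  (J1 effort already set via bond 0)

1  (I1 all integral)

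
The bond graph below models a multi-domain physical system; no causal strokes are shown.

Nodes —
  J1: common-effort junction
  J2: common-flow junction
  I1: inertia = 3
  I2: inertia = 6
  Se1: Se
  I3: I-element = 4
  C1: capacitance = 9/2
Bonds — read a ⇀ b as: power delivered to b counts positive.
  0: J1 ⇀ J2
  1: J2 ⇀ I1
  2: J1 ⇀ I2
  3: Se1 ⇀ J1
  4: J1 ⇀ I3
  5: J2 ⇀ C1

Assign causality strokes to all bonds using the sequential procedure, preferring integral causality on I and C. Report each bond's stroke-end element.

b3 stroke at J1  (Se1 (Se) sets effort on bond)
b0 stroke at J2  (J1: bond 3 brought effort, rest push out)
b2 stroke at I2  (J1 effort already set via bond 3)
b4 stroke at I3  (J1: bond 3 brought effort, rest push out)
b1 stroke at I1  (prefer integral on I1)
b5 stroke at J2  (J2 flow already set via bond 1)

β0 stroke at J2
β1 stroke at I1
β2 stroke at I2
β3 stroke at J1
β4 stroke at I3
β5 stroke at J2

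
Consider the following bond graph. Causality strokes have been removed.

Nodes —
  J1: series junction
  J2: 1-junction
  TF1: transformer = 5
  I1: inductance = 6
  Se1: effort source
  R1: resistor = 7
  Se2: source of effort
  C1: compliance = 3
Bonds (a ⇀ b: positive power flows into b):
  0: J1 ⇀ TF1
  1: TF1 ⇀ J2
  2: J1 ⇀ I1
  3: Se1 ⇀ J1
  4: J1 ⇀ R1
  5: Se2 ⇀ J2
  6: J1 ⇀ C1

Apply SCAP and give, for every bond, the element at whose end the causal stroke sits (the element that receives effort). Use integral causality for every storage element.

b0 stroke at J1
b1 stroke at TF1
b2 stroke at I1
b3 stroke at J1
b4 stroke at J1
b5 stroke at J2
b6 stroke at J1

#3 |J1  (Se1: effort source, stroke at far end)
#5 |J2  (Se2: effort source, stroke at far end)
#1 |TF1  (J2: last free bond brings flow in)
#0 |J1  (through TF1, causality passes straight; one stroke at TF1)
#2 |I1  (I1: I, integral causality)
#4 |J1  (J1 flow already set via bond 2)
#6 |J1  (J1 flow already set via bond 2)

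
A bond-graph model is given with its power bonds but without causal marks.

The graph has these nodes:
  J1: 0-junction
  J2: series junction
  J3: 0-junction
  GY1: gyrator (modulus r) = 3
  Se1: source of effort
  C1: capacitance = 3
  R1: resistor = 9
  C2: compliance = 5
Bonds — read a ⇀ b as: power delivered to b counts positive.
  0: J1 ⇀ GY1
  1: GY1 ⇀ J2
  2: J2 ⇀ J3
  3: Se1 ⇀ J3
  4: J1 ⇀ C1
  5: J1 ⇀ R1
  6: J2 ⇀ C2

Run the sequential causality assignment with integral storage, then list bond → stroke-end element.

b0 stroke at GY1
b1 stroke at GY1
b2 stroke at J2
b3 stroke at J3
b4 stroke at J1
b5 stroke at R1
b6 stroke at J2

bond 3 →J3  (Se1: effort source, stroke at far end)
bond 2 →J2  (0-jn J3 has e-setter on 3)
bond 4 →J1  (C1: C, integral causality)
bond 0 →GY1  (0-jn J1 has e-setter on 4)
bond 5 →R1  (J1 effort already set via bond 4)
bond 1 →GY1  (GY1 both-in/both-out from 0)
bond 6 →J2  (1-jn J2 has f-setter on 1)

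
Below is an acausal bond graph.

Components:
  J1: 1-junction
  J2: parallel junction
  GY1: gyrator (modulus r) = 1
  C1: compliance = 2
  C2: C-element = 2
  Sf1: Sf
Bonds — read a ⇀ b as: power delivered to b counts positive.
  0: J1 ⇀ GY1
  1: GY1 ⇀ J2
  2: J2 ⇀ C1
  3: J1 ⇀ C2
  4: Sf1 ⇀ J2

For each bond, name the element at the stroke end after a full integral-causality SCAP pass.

#0 |GY1
#1 |GY1
#2 |J2
#3 |J1
#4 |Sf1

b4 stroke→Sf1  (source Sf1 imposes f)
b2 stroke→J2  (C1 outputs effort q/C1)
b1 stroke→GY1  (common-e at J2 fixed by 2)
b0 stroke→GY1  (through GY1, causality inverts; strokes same side of GY1)
b3 stroke→J1  (J1: bond 0 brought flow, rest push out)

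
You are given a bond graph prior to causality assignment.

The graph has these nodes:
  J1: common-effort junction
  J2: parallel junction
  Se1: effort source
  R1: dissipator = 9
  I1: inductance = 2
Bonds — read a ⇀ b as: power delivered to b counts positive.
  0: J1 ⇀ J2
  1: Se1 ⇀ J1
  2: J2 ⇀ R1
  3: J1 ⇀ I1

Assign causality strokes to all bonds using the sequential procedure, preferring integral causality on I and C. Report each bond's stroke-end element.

bond 1 stroke at J1  (source Se1 imposes e)
bond 0 stroke at J2  (common-e at J1 fixed by 1)
bond 3 stroke at I1  (J1: bond 1 brought effort, rest push out)
bond 2 stroke at R1  (J2 effort already set via bond 0)

#0 stroke at J2
#1 stroke at J1
#2 stroke at R1
#3 stroke at I1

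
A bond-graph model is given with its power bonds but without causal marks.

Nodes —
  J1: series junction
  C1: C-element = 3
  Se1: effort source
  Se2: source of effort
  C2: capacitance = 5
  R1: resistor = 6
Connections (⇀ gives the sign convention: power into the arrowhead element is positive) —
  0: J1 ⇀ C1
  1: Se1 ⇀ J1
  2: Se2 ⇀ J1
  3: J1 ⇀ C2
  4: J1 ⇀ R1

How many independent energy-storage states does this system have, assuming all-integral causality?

2  (C1, C2 all integral)

bond 1 |J1  (Se1: effort source, stroke at far end)
bond 2 |J1  (Se2 fixes effort; stroke away)
bond 0 |J1  (C1: C, integral causality)
bond 3 |J1  (C2 integral (e out))
bond 4 |R1  (only one flow-in slot at J1)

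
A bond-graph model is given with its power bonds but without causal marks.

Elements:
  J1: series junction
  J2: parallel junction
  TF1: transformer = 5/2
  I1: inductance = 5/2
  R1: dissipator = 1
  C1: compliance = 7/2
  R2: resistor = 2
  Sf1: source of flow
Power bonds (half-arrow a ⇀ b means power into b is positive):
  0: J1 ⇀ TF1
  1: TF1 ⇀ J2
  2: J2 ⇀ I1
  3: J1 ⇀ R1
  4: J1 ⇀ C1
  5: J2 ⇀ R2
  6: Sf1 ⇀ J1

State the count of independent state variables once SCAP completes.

β6 |Sf1  (Sf1 fixes flow; stroke at Sf1)
β0 |J1  (common-f at J1 fixed by 6)
β3 |J1  (J1 flow already set via bond 6)
β4 |J1  (J1 flow already set via bond 6)
β1 |TF1  (TF TF1: opposite of bond 0)
β2 |I1  (prefer integral on I1)
β5 |J2  (J2: last free bond brings effort in)

2  (C1, I1 all integral)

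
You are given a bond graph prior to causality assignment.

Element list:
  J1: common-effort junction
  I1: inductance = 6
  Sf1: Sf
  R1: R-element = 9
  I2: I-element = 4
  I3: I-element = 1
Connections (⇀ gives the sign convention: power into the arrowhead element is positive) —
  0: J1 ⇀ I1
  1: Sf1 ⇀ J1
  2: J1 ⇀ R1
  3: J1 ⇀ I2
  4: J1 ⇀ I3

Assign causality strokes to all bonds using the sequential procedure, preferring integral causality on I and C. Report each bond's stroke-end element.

β1 →Sf1  (Sf1: flow source, stroke at near end)
β0 →I1  (I1 outputs flow p/I1)
β3 →I2  (I2 integral (f out))
β4 →I3  (I3 integral (f out))
β2 →J1  (only one effort-in slot at J1)

b0 |I1
b1 |Sf1
b2 |J1
b3 |I2
b4 |I3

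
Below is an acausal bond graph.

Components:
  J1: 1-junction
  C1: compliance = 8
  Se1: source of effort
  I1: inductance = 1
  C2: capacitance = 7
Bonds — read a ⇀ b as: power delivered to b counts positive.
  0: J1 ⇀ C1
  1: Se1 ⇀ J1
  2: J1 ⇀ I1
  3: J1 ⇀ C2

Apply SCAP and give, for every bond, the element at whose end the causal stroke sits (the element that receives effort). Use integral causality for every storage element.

#0 stroke at J1
#1 stroke at J1
#2 stroke at I1
#3 stroke at J1

b1 stroke at J1  (Se1 fixes effort; stroke away)
b0 stroke at J1  (C1 outputs effort q/C1)
b2 stroke at I1  (I1 integral (f out))
b3 stroke at J1  (J1 flow already set via bond 2)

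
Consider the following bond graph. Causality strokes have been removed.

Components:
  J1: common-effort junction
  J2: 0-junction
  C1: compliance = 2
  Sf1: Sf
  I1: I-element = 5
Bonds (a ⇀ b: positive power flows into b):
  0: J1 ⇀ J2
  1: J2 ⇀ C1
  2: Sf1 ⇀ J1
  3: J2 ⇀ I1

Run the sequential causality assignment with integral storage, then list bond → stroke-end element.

bond 0 |J1
bond 1 |J2
bond 2 |Sf1
bond 3 |I1

b2 |Sf1  (source Sf1 imposes f)
b0 |J1  (J1 needs exactly one e-in)
b1 |J2  (C1 integral (e out))
b3 |I1  (common-e at J2 fixed by 1)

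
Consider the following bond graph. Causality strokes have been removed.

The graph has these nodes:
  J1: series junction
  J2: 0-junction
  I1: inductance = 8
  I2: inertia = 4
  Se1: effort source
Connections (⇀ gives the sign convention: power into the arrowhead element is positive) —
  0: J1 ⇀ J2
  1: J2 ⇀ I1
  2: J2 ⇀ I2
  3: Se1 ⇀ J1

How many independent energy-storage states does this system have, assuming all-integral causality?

2  (I1, I2 all integral)

bond 3 stroke at J1  (Se1: effort source, stroke at far end)
bond 0 stroke at J2  (only one flow-in slot at J1)
bond 1 stroke at I1  (J2 effort already set via bond 0)
bond 2 stroke at I2  (common-e at J2 fixed by 0)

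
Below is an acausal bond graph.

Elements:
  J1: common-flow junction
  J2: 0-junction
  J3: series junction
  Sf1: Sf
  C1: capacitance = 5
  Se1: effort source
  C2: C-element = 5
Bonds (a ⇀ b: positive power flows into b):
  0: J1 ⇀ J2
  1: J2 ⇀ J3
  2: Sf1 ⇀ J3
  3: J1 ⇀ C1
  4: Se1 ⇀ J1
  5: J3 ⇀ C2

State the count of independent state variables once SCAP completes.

2  (C1, C2 all integral)

b2 stroke at Sf1  (Sf1: flow source, stroke at near end)
b4 stroke at J1  (Se1: effort source, stroke at far end)
b1 stroke at J3  (J3 flow already set via bond 2)
b5 stroke at J3  (J3: bond 2 brought flow, rest push out)
b0 stroke at J2  (J2: last free bond brings effort in)
b3 stroke at J1  (1-jn J1 has f-setter on 0)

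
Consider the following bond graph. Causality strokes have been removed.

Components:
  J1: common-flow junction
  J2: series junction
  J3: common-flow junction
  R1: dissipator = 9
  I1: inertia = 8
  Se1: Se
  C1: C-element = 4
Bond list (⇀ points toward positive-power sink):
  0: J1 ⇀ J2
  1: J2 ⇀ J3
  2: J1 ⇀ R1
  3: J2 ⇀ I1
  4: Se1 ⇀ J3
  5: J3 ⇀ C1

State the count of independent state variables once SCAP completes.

2  (C1, I1 all integral)

bond 4 →J3  (Se1: effort source, stroke at far end)
bond 3 →I1  (prefer integral on I1)
bond 0 →J2  (J2 flow already set via bond 3)
bond 1 →J2  (J2 flow already set via bond 3)
bond 5 →J3  (common-f at J3 fixed by 1)
bond 2 →J1  (1-jn J1 has f-setter on 0)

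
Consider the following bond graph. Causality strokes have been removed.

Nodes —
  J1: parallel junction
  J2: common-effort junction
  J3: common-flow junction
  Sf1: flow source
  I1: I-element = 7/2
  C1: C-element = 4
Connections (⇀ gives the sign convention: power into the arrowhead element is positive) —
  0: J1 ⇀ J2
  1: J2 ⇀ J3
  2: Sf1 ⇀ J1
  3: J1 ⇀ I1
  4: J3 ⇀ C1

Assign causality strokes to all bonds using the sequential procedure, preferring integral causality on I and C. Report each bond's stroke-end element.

β2 →Sf1  (source Sf1 imposes f)
β3 →I1  (I1: I, integral causality)
β0 →J1  (J1: last free bond brings effort in)
β1 →J2  (only one effort-in slot at J2)
β4 →J3  (J3: bond 1 brought flow, rest push out)

bond 0 |J1
bond 1 |J2
bond 2 |Sf1
bond 3 |I1
bond 4 |J3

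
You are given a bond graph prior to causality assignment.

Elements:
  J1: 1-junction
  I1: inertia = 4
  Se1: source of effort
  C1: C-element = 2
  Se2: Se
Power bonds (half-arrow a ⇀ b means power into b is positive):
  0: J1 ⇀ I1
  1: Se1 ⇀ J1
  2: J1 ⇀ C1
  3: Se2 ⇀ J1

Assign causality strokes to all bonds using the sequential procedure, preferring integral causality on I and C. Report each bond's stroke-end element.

b0 stroke at I1
b1 stroke at J1
b2 stroke at J1
b3 stroke at J1

bond 1 stroke→J1  (Se1 (Se) sets effort on bond)
bond 3 stroke→J1  (Se2: effort source, stroke at far end)
bond 0 stroke→I1  (I1 outputs flow p/I1)
bond 2 stroke→J1  (1-jn J1 has f-setter on 0)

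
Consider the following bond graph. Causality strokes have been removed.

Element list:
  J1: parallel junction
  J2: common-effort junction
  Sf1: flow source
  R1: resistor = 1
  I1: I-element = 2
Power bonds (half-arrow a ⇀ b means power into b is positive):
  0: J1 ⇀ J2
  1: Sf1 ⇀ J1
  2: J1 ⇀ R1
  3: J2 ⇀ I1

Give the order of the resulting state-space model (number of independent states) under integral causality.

1  (I1 all integral)

β1 →Sf1  (Sf1: flow source, stroke at near end)
β3 →I1  (prefer integral on I1)
β0 →J2  (only one effort-in slot at J2)
β2 →J1  (closing 0-jn rule on J1)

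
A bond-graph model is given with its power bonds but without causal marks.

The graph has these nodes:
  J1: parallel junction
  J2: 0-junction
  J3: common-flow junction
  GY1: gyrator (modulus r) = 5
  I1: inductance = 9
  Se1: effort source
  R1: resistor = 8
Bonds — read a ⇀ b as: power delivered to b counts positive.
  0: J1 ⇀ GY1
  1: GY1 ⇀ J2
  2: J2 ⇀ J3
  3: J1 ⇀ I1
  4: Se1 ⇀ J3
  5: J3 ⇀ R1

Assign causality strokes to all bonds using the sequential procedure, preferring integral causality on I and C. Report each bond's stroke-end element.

bond 0 stroke at J1
bond 1 stroke at J2
bond 2 stroke at J3
bond 3 stroke at I1
bond 4 stroke at J3
bond 5 stroke at R1

bond 4 |J3  (source Se1 imposes e)
bond 3 |I1  (I1 integral (f out))
bond 0 |J1  (closing 0-jn rule on J1)
bond 1 |J2  (GY1: gyrator matches bond 0)
bond 2 |J3  (0-jn J2 has e-setter on 1)
bond 5 |R1  (J3 needs exactly one f-in)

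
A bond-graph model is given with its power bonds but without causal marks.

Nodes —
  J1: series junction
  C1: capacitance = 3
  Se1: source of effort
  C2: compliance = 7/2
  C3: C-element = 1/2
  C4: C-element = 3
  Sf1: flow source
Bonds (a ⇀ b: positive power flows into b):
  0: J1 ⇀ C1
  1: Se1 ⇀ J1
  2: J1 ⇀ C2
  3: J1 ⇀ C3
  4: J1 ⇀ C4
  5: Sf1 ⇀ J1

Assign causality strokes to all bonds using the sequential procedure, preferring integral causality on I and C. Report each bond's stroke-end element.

b1 stroke→J1  (Se1 fixes effort; stroke away)
b5 stroke→Sf1  (Sf1 (Sf) sets flow on bond)
b0 stroke→J1  (J1 flow already set via bond 5)
b2 stroke→J1  (J1: bond 5 brought flow, rest push out)
b3 stroke→J1  (1-jn J1 has f-setter on 5)
b4 stroke→J1  (1-jn J1 has f-setter on 5)

b0 |J1
b1 |J1
b2 |J1
b3 |J1
b4 |J1
b5 |Sf1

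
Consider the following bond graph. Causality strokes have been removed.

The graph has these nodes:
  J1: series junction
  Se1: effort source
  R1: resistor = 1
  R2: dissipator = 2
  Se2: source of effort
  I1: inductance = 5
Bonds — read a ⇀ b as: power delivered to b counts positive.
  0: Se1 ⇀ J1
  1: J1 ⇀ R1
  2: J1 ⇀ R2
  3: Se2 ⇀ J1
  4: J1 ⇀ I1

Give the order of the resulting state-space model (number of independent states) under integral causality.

β0 |J1  (Se1: effort source, stroke at far end)
β3 |J1  (Se2 (Se) sets effort on bond)
β4 |I1  (I1: I, integral causality)
β1 |J1  (common-f at J1 fixed by 4)
β2 |J1  (common-f at J1 fixed by 4)

1  (I1 all integral)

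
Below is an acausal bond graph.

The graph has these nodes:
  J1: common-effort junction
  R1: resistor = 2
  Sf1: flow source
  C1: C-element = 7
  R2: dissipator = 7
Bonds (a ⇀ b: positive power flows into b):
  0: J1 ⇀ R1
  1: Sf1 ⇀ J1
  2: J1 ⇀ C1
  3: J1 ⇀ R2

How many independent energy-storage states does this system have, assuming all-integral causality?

β1 stroke→Sf1  (Sf1 fixes flow; stroke at Sf1)
β2 stroke→J1  (C1: C, integral causality)
β0 stroke→R1  (0-jn J1 has e-setter on 2)
β3 stroke→R2  (common-e at J1 fixed by 2)

1  (C1 all integral)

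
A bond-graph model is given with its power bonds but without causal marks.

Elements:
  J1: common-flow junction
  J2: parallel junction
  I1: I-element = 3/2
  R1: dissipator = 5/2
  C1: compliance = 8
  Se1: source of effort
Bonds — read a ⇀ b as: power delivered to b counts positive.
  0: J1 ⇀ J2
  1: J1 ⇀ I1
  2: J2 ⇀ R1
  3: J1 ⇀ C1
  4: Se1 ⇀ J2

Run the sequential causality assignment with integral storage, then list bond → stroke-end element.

β4 |J2  (source Se1 imposes e)
β0 |J1  (J2: bond 4 brought effort, rest push out)
β2 |R1  (J2: bond 4 brought effort, rest push out)
β1 |I1  (I1 outputs flow p/I1)
β3 |J1  (J1: bond 1 brought flow, rest push out)

#0 stroke at J1
#1 stroke at I1
#2 stroke at R1
#3 stroke at J1
#4 stroke at J2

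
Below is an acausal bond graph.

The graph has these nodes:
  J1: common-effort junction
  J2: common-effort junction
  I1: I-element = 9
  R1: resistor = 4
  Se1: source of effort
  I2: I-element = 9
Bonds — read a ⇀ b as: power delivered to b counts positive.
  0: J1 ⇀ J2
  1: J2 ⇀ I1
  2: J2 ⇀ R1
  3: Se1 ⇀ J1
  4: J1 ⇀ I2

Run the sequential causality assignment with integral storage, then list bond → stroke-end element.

β0 stroke→J2
β1 stroke→I1
β2 stroke→R1
β3 stroke→J1
β4 stroke→I2

β3 →J1  (source Se1 imposes e)
β0 →J2  (J1 effort already set via bond 3)
β4 →I2  (J1 effort already set via bond 3)
β1 →I1  (J2 effort already set via bond 0)
β2 →R1  (common-e at J2 fixed by 0)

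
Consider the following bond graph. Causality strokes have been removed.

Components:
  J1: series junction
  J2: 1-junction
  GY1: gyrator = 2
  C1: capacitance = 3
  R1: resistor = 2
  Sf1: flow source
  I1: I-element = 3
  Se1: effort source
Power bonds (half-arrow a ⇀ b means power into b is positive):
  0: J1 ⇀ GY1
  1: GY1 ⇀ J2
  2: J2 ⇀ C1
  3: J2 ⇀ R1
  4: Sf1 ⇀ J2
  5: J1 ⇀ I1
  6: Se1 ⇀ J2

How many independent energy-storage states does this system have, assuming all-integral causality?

2  (C1, I1 all integral)

#4 stroke→Sf1  (Sf1 (Sf) sets flow on bond)
#6 stroke→J2  (Se1 (Se) sets effort on bond)
#1 stroke→J2  (common-f at J2 fixed by 4)
#2 stroke→J2  (1-jn J2 has f-setter on 4)
#3 stroke→J2  (J2 flow already set via bond 4)
#0 stroke→J1  (GY GY1: same side as bond 1)
#5 stroke→I1  (J1 needs exactly one f-in)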